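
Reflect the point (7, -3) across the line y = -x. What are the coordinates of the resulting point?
(3, -7)

Reflection across line y = -x: (7, -3) → (3, -7)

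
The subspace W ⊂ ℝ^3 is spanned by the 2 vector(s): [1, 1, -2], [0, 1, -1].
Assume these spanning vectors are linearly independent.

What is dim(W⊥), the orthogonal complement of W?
dim(W⊥) = 1

For any subspace W of ℝ^n, dim(W) + dim(W⊥) = n (the whole-space dimension).
Here the given 2 vectors are linearly independent, so dim(W) = 2.
Thus dim(W⊥) = n - dim(W) = 3 - 2 = 1.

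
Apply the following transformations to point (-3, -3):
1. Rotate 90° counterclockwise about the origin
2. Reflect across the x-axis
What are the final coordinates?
(3, 3)

Step 1: Rotate 90° → (3, -3)
Step 2: Reflect across the x-axis → (3, 3)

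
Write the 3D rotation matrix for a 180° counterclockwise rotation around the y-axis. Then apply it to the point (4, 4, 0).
R = [[-1, 0, 0], [0, 1, 0], [0, 0, -1]]; R·(4, 4, 0) = (-4, 4, 0)

Rotation matrix for 180° around y-axis:
cos(180°) = -1, sin(180°) = 0
R = [[-1, 0, 0], [0, 1, 0], [0, 0, -1]]
Apply to (4, 4, 0): R·[4, 4, 0]ᵀ = (-4, 4, 0)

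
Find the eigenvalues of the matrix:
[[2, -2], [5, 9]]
λ = 4 and λ = 7

Characteristic equation: det(A - λI) = 0
λ² - (trace)λ + (det) = 0
λ² - (11)λ + (28) = 0
λ² - 11λ + 28 = 0
Solving: λ = 4, 7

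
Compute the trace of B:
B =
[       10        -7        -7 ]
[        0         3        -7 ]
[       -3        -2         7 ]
tr(B) = 10 + 3 + 7 = 20

The trace of a square matrix is the sum of its diagonal entries.
Diagonal entries of B: B[0][0] = 10, B[1][1] = 3, B[2][2] = 7.
tr(B) = 10 + 3 + 7 = 20.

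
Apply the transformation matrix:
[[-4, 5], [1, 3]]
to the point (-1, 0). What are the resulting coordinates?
(4, -1)

Matrix multiplication:
[[-4, 5], [1, 3]] × [-1, 0]ᵀ
= [-4×-1 + 5×0, 1×-1 + 3×0]ᵀ
= [4.0000, -1.0000]ᵀ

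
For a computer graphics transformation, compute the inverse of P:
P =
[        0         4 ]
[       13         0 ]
det(P) = -52
P⁻¹ =
[        0      1/13 ]
[      1/4         0 ]

For a 2×2 matrix P = [[a, b], [c, d]] with det(P) ≠ 0, P⁻¹ = (1/det(P)) * [[d, -b], [-c, a]].
det(P) = (0)*(0) - (4)*(13) = 0 - 52 = -52.
P⁻¹ = (1/-52) * [[0, -4], [-13, 0]].
Dividing each entry by -52 and reducing:
P⁻¹ =
[        0      1/13 ]
[      1/4         0 ]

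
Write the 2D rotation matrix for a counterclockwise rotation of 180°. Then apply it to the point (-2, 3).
R = [[-1, 0], [0, -1]]; R·(-2, 3) = (2, -3)

Rotation matrix formula: R(θ) = [[cos θ, -sin θ], [sin θ, cos θ]]
For θ = 180°:
cos(180°) = -1
sin(180°) = 0
R = [[-1, 0], [0, -1]]
Apply to (-2, 3): [-1·-2 + (0)·3, 0·-2 + -1·3] = (2, -3)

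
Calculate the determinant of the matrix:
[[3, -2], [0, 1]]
3

For a 2×2 matrix [[a, b], [c, d]], det = ad - bc
det = (3)(1) - (-2)(0) = 3 - 0 = 3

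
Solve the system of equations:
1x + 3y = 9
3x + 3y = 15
x = 3, y = 2

Use elimination (row reduction):
Equation 1: 1x + 3y = 9.
Equation 2: 3x + 3y = 15.
Multiply Eq1 by 3 and Eq2 by 1: 3x + 9y = 27;  3x + 3y = 15.
Subtract: (-6)y = -12, so y = 2.
Back-substitute into Eq1: 1x + 3*(2) = 9, so x = 3.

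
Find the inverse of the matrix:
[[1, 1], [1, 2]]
[[2, -1], [-1, 1]]

For [[a,b],[c,d]], inverse = (1/det)·[[d,-b],[-c,a]]
det = 1·2 - 1·1 = 1
Inverse = (1/1)·[[2, -1], [-1, 1]]
        = [[2, -1], [-1, 1]]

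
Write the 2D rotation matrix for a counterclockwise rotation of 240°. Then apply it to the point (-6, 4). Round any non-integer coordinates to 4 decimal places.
R = [[-1/2, √3/2], [-√3/2, -1/2]]; R·(-6, 4) = (6.4641, 3.1962)

Rotation matrix formula: R(θ) = [[cos θ, -sin θ], [sin θ, cos θ]]
For θ = 240°:
cos(240°) = -1/2
sin(240°) = -√3/2
R = [[-1/2, √3/2], [-√3/2, -1/2]]
Apply to (-6, 4): [-1/2·-6 + (√3/2)·4, -√3/2·-6 + -1/2·4] = (6.4641, 3.1962)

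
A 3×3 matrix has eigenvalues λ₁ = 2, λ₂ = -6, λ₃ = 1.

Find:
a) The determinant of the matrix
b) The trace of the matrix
det = -12, trace = -3

Two standard eigenvalue identities:
- det(A) equals the product of the eigenvalues (counted with multiplicity).
- trace(A) equals the sum of the eigenvalues.
det(A) = (2)*(-6)*(1) = -12.
trace(A) = 2 - 6 + 1 = -3.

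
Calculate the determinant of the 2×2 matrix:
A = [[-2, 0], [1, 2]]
-4

For A = [[a, b], [c, d]], det(A) = a*d - b*c.
det(A) = (-2)*(2) - (0)*(1) = -4 - 0 = -4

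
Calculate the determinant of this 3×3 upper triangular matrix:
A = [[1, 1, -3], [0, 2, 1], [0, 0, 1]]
2

The determinant of a triangular matrix is the product of its diagonal entries (the off-diagonal entries above the diagonal do not affect it).
det(A) = (1) * (2) * (1) = 2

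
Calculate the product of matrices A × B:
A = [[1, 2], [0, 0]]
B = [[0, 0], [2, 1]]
[[4, 2], [0, 0]]

Matrix multiplication:
C[0][0] = 1×0 + 2×2 = 4
C[0][1] = 1×0 + 2×1 = 2
C[1][0] = 0×0 + 0×2 = 0
C[1][1] = 0×0 + 0×1 = 0
Result: [[4, 2], [0, 0]]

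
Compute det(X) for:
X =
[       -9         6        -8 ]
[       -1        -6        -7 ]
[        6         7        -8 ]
det(X) = -1405

Expand along row 0 (cofactor expansion): det(X) = a*(e*i - f*h) - b*(d*i - f*g) + c*(d*h - e*g), where the 3×3 is [[a, b, c], [d, e, f], [g, h, i]].
Minor M_00 = (-6)*(-8) - (-7)*(7) = 48 + 49 = 97.
Minor M_01 = (-1)*(-8) - (-7)*(6) = 8 + 42 = 50.
Minor M_02 = (-1)*(7) - (-6)*(6) = -7 + 36 = 29.
det(X) = (-9)*(97) - (6)*(50) + (-8)*(29) = -873 - 300 - 232 = -1405.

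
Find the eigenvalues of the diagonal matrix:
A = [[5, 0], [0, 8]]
λ₁ = 5, λ₂ = 8

The characteristic polynomial of A is det(A - λI) = (5 - λ)(8 - λ) = 0.
The roots are λ = 5 and λ = 8, so the eigenvalues are the diagonal entries.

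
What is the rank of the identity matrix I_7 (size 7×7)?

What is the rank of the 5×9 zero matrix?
rank(I_7) = 7, rank(0) = 0

The identity I_7 has 7 columns that are the standard basis vectors e_1, …, e_7. These are linearly independent, so all 7 columns are pivots and rank(I_7) = 7.
The 5×9 zero matrix has every entry zero, so every row is the zero row and there are no pivots; rank(0) = 0.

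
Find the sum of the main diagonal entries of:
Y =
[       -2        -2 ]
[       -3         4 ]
tr(Y) = -2 + 4 = 2

The trace of a square matrix is the sum of its diagonal entries.
Diagonal entries of Y: Y[0][0] = -2, Y[1][1] = 4.
tr(Y) = -2 + 4 = 2.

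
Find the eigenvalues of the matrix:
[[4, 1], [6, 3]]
λ = 1 and λ = 6

Characteristic equation: det(A - λI) = 0
λ² - (trace)λ + (det) = 0
λ² - (7)λ + (6) = 0
λ² - 7λ + 6 = 0
Solving: λ = 1, 6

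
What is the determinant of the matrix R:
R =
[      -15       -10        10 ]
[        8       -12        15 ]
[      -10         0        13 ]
det(R) = 3680

Expand along row 0 (cofactor expansion): det(R) = a*(e*i - f*h) - b*(d*i - f*g) + c*(d*h - e*g), where the 3×3 is [[a, b, c], [d, e, f], [g, h, i]].
Minor M_00 = (-12)*(13) - (15)*(0) = -156 - 0 = -156.
Minor M_01 = (8)*(13) - (15)*(-10) = 104 + 150 = 254.
Minor M_02 = (8)*(0) - (-12)*(-10) = 0 - 120 = -120.
det(R) = (-15)*(-156) - (-10)*(254) + (10)*(-120) = 2340 + 2540 - 1200 = 3680.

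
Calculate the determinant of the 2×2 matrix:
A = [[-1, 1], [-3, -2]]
5

For A = [[a, b], [c, d]], det(A) = a*d - b*c.
det(A) = (-1)*(-2) - (1)*(-3) = 2 - -3 = 5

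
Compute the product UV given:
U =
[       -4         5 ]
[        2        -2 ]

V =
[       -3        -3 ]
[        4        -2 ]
UV =
[       32         2 ]
[      -14        -2 ]

Matrix multiplication: (UV)[i][j] = sum over k of U[i][k] * V[k][j].
  (UV)[0][0] = (-4)*(-3) + (5)*(4) = 32
  (UV)[0][1] = (-4)*(-3) + (5)*(-2) = 2
  (UV)[1][0] = (2)*(-3) + (-2)*(4) = -14
  (UV)[1][1] = (2)*(-3) + (-2)*(-2) = -2
UV =
[       32         2 ]
[      -14        -2 ]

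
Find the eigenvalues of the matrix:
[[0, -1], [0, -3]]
λ = -3 and λ = 0

Characteristic equation: det(A - λI) = 0
λ² - (trace)λ + (det) = 0
λ² - (-3)λ + (0) = 0
λ² + 3λ + 0 = 0
Solving: λ = -3, 0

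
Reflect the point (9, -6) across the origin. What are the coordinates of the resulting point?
(-9, 6)

Reflection across origin: (9, -6) → (-9, 6)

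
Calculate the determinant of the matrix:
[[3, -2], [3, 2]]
12

For a 2×2 matrix [[a, b], [c, d]], det = ad - bc
det = (3)(2) - (-2)(3) = 6 - -6 = 12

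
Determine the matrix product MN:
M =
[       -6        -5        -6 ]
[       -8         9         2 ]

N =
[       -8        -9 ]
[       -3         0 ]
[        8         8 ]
MN =
[       15         6 ]
[       53        88 ]

Matrix multiplication: (MN)[i][j] = sum over k of M[i][k] * N[k][j].
  (MN)[0][0] = (-6)*(-8) + (-5)*(-3) + (-6)*(8) = 15
  (MN)[0][1] = (-6)*(-9) + (-5)*(0) + (-6)*(8) = 6
  (MN)[1][0] = (-8)*(-8) + (9)*(-3) + (2)*(8) = 53
  (MN)[1][1] = (-8)*(-9) + (9)*(0) + (2)*(8) = 88
MN =
[       15         6 ]
[       53        88 ]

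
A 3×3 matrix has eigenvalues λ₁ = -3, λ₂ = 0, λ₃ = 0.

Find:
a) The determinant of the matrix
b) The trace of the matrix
det = 0, trace = -3

Two standard eigenvalue identities:
- det(A) equals the product of the eigenvalues (counted with multiplicity).
- trace(A) equals the sum of the eigenvalues.
det(A) = (-3)*(0)*(0) = 0.
trace(A) = -3 + 0 + 0 = -3.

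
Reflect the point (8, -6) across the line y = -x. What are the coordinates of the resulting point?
(6, -8)

Reflection across line y = -x: (8, -6) → (6, -8)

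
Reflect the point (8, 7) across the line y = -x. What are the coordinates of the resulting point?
(-7, -8)

Reflection across line y = -x: (8, 7) → (-7, -8)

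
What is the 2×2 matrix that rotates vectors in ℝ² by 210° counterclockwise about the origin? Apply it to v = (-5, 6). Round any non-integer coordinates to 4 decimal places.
R = [[-√3/2, 1/2], [-1/2, -√3/2]]; R·v = (7.3301, -2.6962)

A counterclockwise rotation by angle θ in ℝ² has matrix R(θ) = [[cos θ, -sin θ], [sin θ, cos θ]].
For θ = 210°: cos θ = -√3/2, sin θ = -1/2.
R(210°) = [[-√3/2, 1/2], [-1/2, -√3/2]].
R·v = [-√3/2·-5 + (1/2)·6, -1/2·-5 + -√3/2·6] = (7.3301, -2.6962).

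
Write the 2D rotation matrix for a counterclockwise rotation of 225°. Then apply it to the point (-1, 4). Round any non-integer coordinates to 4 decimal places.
R = [[-√2/2, √2/2], [-√2/2, -√2/2]]; R·(-1, 4) = (3.5355, -2.1213)

Rotation matrix formula: R(θ) = [[cos θ, -sin θ], [sin θ, cos θ]]
For θ = 225°:
cos(225°) = -√2/2
sin(225°) = -√2/2
R = [[-√2/2, √2/2], [-√2/2, -√2/2]]
Apply to (-1, 4): [-√2/2·-1 + (√2/2)·4, -√2/2·-1 + -√2/2·4] = (3.5355, -2.1213)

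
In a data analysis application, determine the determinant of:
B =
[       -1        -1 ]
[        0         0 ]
det(B) = 0

For a 2×2 matrix [[a, b], [c, d]], det = a*d - b*c.
det(B) = (-1)*(0) - (-1)*(0) = 0 - 0 = 0.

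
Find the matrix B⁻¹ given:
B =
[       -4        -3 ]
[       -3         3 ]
det(B) = -21
B⁻¹ =
[     -1/7      -1/7 ]
[     -1/7      4/21 ]

For a 2×2 matrix B = [[a, b], [c, d]] with det(B) ≠ 0, B⁻¹ = (1/det(B)) * [[d, -b], [-c, a]].
det(B) = (-4)*(3) - (-3)*(-3) = -12 - 9 = -21.
B⁻¹ = (1/-21) * [[3, 3], [3, -4]].
Dividing each entry by -21 and reducing:
B⁻¹ =
[     -1/7      -1/7 ]
[     -1/7      4/21 ]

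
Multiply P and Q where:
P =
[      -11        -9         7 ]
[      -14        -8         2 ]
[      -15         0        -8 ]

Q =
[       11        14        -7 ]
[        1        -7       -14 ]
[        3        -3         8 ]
PQ =
[     -109      -112       259 ]
[     -156      -146       226 ]
[     -189      -186        41 ]

Matrix multiplication: (PQ)[i][j] = sum over k of P[i][k] * Q[k][j].
  (PQ)[0][0] = (-11)*(11) + (-9)*(1) + (7)*(3) = -109
  (PQ)[0][1] = (-11)*(14) + (-9)*(-7) + (7)*(-3) = -112
  (PQ)[0][2] = (-11)*(-7) + (-9)*(-14) + (7)*(8) = 259
  (PQ)[1][0] = (-14)*(11) + (-8)*(1) + (2)*(3) = -156
  (PQ)[1][1] = (-14)*(14) + (-8)*(-7) + (2)*(-3) = -146
  (PQ)[1][2] = (-14)*(-7) + (-8)*(-14) + (2)*(8) = 226
  (PQ)[2][0] = (-15)*(11) + (0)*(1) + (-8)*(3) = -189
  (PQ)[2][1] = (-15)*(14) + (0)*(-7) + (-8)*(-3) = -186
  (PQ)[2][2] = (-15)*(-7) + (0)*(-14) + (-8)*(8) = 41
PQ =
[     -109      -112       259 ]
[     -156      -146       226 ]
[     -189      -186        41 ]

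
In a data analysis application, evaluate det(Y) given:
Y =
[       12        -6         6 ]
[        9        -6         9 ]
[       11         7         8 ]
det(Y) = -720

Expand along row 0 (cofactor expansion): det(Y) = a*(e*i - f*h) - b*(d*i - f*g) + c*(d*h - e*g), where the 3×3 is [[a, b, c], [d, e, f], [g, h, i]].
Minor M_00 = (-6)*(8) - (9)*(7) = -48 - 63 = -111.
Minor M_01 = (9)*(8) - (9)*(11) = 72 - 99 = -27.
Minor M_02 = (9)*(7) - (-6)*(11) = 63 + 66 = 129.
det(Y) = (12)*(-111) - (-6)*(-27) + (6)*(129) = -1332 - 162 + 774 = -720.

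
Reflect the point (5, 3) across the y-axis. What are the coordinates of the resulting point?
(-5, 3)

Reflection across y-axis: (5, 3) → (-5, 3)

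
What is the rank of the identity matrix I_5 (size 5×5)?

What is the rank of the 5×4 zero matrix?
rank(I_5) = 5, rank(0) = 0

The identity I_5 has 5 columns that are the standard basis vectors e_1, …, e_5. These are linearly independent, so all 5 columns are pivots and rank(I_5) = 5.
The 5×4 zero matrix has every entry zero, so every row is the zero row and there are no pivots; rank(0) = 0.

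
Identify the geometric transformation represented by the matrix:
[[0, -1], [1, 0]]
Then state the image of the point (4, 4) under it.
rotation by 90° counterclockwise; image of (4, 4) is (-4, 4)

This matches the form [[cos θ, -sin θ], [sin θ, cos θ]] of a rotation matrix; reading off cos θ and sin θ gives the angle.
The matrix [[0, -1], [1, 0]] represents: rotation by 90° counterclockwise.
Applying it to (4, 4): [0·4 + -1·4, 1·4 + 0·4] = (-4, 4).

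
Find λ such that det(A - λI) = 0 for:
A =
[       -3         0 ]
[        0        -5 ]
λ = -5, -3

Solve det(A - λI) = 0. For a 2×2 matrix the characteristic equation is λ² - (trace)λ + det = 0.
trace(A) = a + d = -3 - 5 = -8.
det(A) = a*d - b*c = (-3)*(-5) - (0)*(0) = 15 - 0 = 15.
Characteristic equation: λ² - (-8)λ + (15) = 0.
Discriminant = (-8)² - 4*(15) = 64 - 60 = 4.
λ = (-8 ± √4) / 2 = (-8 ± 2) / 2 = -5, -3.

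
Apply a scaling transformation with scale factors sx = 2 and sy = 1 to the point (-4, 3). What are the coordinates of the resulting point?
(-8, 3)

Scaling matrix:
[[2, 0], [0, 1]]
Result: (-4 × 2, 3 × 1) = (-8, 3)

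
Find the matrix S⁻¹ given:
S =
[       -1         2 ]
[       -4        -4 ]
det(S) = 12
S⁻¹ =
[     -1/3      -1/6 ]
[      1/3     -1/12 ]

For a 2×2 matrix S = [[a, b], [c, d]] with det(S) ≠ 0, S⁻¹ = (1/det(S)) * [[d, -b], [-c, a]].
det(S) = (-1)*(-4) - (2)*(-4) = 4 + 8 = 12.
S⁻¹ = (1/12) * [[-4, -2], [4, -1]].
Dividing each entry by 12 and reducing:
S⁻¹ =
[     -1/3      -1/6 ]
[      1/3     -1/12 ]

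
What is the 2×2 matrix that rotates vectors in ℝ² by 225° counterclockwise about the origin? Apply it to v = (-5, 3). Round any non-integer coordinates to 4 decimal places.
R = [[-√2/2, √2/2], [-√2/2, -√2/2]]; R·v = (5.6569, 1.4142)

A counterclockwise rotation by angle θ in ℝ² has matrix R(θ) = [[cos θ, -sin θ], [sin θ, cos θ]].
For θ = 225°: cos θ = -√2/2, sin θ = -√2/2.
R(225°) = [[-√2/2, √2/2], [-√2/2, -√2/2]].
R·v = [-√2/2·-5 + (√2/2)·3, -√2/2·-5 + -√2/2·3] = (5.6569, 1.4142).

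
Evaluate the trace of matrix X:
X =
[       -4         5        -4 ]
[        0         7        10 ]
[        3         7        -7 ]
tr(X) = -4 + 7 - 7 = -4

The trace of a square matrix is the sum of its diagonal entries.
Diagonal entries of X: X[0][0] = -4, X[1][1] = 7, X[2][2] = -7.
tr(X) = -4 + 7 - 7 = -4.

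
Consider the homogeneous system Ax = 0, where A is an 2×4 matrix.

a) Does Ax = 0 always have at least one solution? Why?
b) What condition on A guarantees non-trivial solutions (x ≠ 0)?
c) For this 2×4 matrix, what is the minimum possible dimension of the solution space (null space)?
a) Yes, x = 0 is always a solution. b) When A has linearly dependent columns (rank < n). c) Minimum nullity = 2.

a) x = 0 satisfies A·0 = 0, so the zero vector is always a solution.
b) Non-trivial solutions exist iff the columns of A are linearly dependent, equivalently rank(A) < n (the number of columns).
c) By rank-nullity, rank(A) + nullity(A) = n = 4. Since A has only 2 rows, rank(A) ≤ 2, so nullity(A) ≥ 4 - 2 = 2.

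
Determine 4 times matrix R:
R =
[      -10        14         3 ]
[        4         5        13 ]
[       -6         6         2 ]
4R =
[      -40        56        12 ]
[       16        20        52 ]
[      -24        24         8 ]

Scalar multiplication is elementwise: (4R)[i][j] = 4 * R[i][j].
  (4R)[0][0] = 4 * (-10) = -40
  (4R)[0][1] = 4 * (14) = 56
  (4R)[0][2] = 4 * (3) = 12
  (4R)[1][0] = 4 * (4) = 16
  (4R)[1][1] = 4 * (5) = 20
  (4R)[1][2] = 4 * (13) = 52
  (4R)[2][0] = 4 * (-6) = -24
  (4R)[2][1] = 4 * (6) = 24
  (4R)[2][2] = 4 * (2) = 8
4R =
[      -40        56        12 ]
[       16        20        52 ]
[      -24        24         8 ]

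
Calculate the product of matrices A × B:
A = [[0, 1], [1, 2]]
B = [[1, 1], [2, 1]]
[[2, 1], [5, 3]]

Matrix multiplication:
C[0][0] = 0×1 + 1×2 = 2
C[0][1] = 0×1 + 1×1 = 1
C[1][0] = 1×1 + 2×2 = 5
C[1][1] = 1×1 + 2×1 = 3
Result: [[2, 1], [5, 3]]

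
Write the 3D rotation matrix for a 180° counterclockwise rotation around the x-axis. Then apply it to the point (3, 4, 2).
R = [[1, 0, 0], [0, -1, 0], [0, 0, -1]]; R·(3, 4, 2) = (3, -4, -2)

Rotation matrix for 180° around x-axis:
cos(180°) = -1, sin(180°) = 0
R = [[1, 0, 0], [0, -1, 0], [0, 0, -1]]
Apply to (3, 4, 2): R·[3, 4, 2]ᵀ = (3, -4, -2)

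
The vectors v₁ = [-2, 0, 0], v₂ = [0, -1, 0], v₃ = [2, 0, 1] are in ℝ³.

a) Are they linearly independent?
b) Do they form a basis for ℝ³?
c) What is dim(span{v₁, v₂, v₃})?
Yes independent, yes basis, dim = 3

Stack v₁, v₂, v₃ as rows of a 3×3 matrix.
[[-2, 0, 0]; [0, -1, 0]; [2, 0, 1]] is already lower triangular with nonzero diagonal entries (-2, -1, 1), so its determinant is the product of the diagonal entries, det = (-2)·(-1)·(1) = 2 ≠ 0, and the rows are linearly independent.
Three linearly independent vectors in ℝ³ form a basis for ℝ³, so dim(span{v₁,v₂,v₃}) = 3.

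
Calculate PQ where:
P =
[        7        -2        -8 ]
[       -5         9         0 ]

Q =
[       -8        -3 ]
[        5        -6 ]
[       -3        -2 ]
PQ =
[      -42         7 ]
[       85       -39 ]

Matrix multiplication: (PQ)[i][j] = sum over k of P[i][k] * Q[k][j].
  (PQ)[0][0] = (7)*(-8) + (-2)*(5) + (-8)*(-3) = -42
  (PQ)[0][1] = (7)*(-3) + (-2)*(-6) + (-8)*(-2) = 7
  (PQ)[1][0] = (-5)*(-8) + (9)*(5) + (0)*(-3) = 85
  (PQ)[1][1] = (-5)*(-3) + (9)*(-6) + (0)*(-2) = -39
PQ =
[      -42         7 ]
[       85       -39 ]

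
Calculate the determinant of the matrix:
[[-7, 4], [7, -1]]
-21

For a 2×2 matrix [[a, b], [c, d]], det = ad - bc
det = (-7)(-1) - (4)(7) = 7 - 28 = -21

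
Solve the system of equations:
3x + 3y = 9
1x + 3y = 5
x = 2, y = 1

Use elimination (row reduction):
Equation 1: 3x + 3y = 9.
Equation 2: 1x + 3y = 5.
Multiply Eq1 by 1 and Eq2 by 3: 3x + 3y = 9;  3x + 9y = 15.
Subtract: (6)y = 6, so y = 1.
Back-substitute into Eq1: 3x + 3*(1) = 9, so x = 2.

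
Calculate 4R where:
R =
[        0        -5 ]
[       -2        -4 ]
4R =
[        0       -20 ]
[       -8       -16 ]

Scalar multiplication is elementwise: (4R)[i][j] = 4 * R[i][j].
  (4R)[0][0] = 4 * (0) = 0
  (4R)[0][1] = 4 * (-5) = -20
  (4R)[1][0] = 4 * (-2) = -8
  (4R)[1][1] = 4 * (-4) = -16
4R =
[        0       -20 ]
[       -8       -16 ]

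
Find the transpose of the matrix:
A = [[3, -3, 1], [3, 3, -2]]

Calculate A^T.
[[3, 3], [-3, 3], [1, -2]]

The transpose sends entry (i,j) to (j,i); rows become columns.
Row 0 of A: [3, -3, 1] -> column 0 of A^T.
Row 1 of A: [3, 3, -2] -> column 1 of A^T.
A^T = [[3, 3], [-3, 3], [1, -2]]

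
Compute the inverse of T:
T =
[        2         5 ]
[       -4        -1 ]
det(T) = 18
T⁻¹ =
[    -1/18     -5/18 ]
[      2/9       1/9 ]

For a 2×2 matrix T = [[a, b], [c, d]] with det(T) ≠ 0, T⁻¹ = (1/det(T)) * [[d, -b], [-c, a]].
det(T) = (2)*(-1) - (5)*(-4) = -2 + 20 = 18.
T⁻¹ = (1/18) * [[-1, -5], [4, 2]].
Dividing each entry by 18 and reducing:
T⁻¹ =
[    -1/18     -5/18 ]
[      2/9       1/9 ]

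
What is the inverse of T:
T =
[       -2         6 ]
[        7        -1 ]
det(T) = -40
T⁻¹ =
[     1/40      3/20 ]
[     7/40      1/20 ]

For a 2×2 matrix T = [[a, b], [c, d]] with det(T) ≠ 0, T⁻¹ = (1/det(T)) * [[d, -b], [-c, a]].
det(T) = (-2)*(-1) - (6)*(7) = 2 - 42 = -40.
T⁻¹ = (1/-40) * [[-1, -6], [-7, -2]].
Dividing each entry by -40 and reducing:
T⁻¹ =
[     1/40      3/20 ]
[     7/40      1/20 ]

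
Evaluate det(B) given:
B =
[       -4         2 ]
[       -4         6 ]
det(B) = -16

For a 2×2 matrix [[a, b], [c, d]], det = a*d - b*c.
det(B) = (-4)*(6) - (2)*(-4) = -24 + 8 = -16.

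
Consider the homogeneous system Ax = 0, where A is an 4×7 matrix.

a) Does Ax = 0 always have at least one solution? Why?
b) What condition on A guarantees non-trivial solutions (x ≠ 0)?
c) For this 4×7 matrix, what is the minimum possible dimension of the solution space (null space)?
a) Yes, x = 0 is always a solution. b) When A has linearly dependent columns (rank < n). c) Minimum nullity = 3.

a) x = 0 satisfies A·0 = 0, so the zero vector is always a solution.
b) Non-trivial solutions exist iff the columns of A are linearly dependent, equivalently rank(A) < n (the number of columns).
c) By rank-nullity, rank(A) + nullity(A) = n = 7. Since A has only 4 rows, rank(A) ≤ 4, so nullity(A) ≥ 7 - 4 = 3.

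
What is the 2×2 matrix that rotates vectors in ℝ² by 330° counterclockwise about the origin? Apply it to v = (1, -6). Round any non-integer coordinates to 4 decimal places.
R = [[√3/2, 1/2], [-1/2, √3/2]]; R·v = (-2.1340, -5.6962)

A counterclockwise rotation by angle θ in ℝ² has matrix R(θ) = [[cos θ, -sin θ], [sin θ, cos θ]].
For θ = 330°: cos θ = √3/2, sin θ = -1/2.
R(330°) = [[√3/2, 1/2], [-1/2, √3/2]].
R·v = [√3/2·1 + (1/2)·-6, -1/2·1 + √3/2·-6] = (-2.1340, -5.6962).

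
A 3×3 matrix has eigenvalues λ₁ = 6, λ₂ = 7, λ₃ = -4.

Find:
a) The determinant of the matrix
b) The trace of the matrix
det = -168, trace = 9

Two standard eigenvalue identities:
- det(A) equals the product of the eigenvalues (counted with multiplicity).
- trace(A) equals the sum of the eigenvalues.
det(A) = (6)*(7)*(-4) = -168.
trace(A) = 6 + 7 - 4 = 9.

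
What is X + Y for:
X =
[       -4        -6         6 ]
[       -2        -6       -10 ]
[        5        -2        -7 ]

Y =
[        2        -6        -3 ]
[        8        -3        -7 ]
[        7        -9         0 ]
X + Y =
[       -2       -12         3 ]
[        6        -9       -17 ]
[       12       -11        -7 ]

Matrix addition is elementwise: (X+Y)[i][j] = X[i][j] + Y[i][j].
  (X+Y)[0][0] = (-4) + (2) = -2
  (X+Y)[0][1] = (-6) + (-6) = -12
  (X+Y)[0][2] = (6) + (-3) = 3
  (X+Y)[1][0] = (-2) + (8) = 6
  (X+Y)[1][1] = (-6) + (-3) = -9
  (X+Y)[1][2] = (-10) + (-7) = -17
  (X+Y)[2][0] = (5) + (7) = 12
  (X+Y)[2][1] = (-2) + (-9) = -11
  (X+Y)[2][2] = (-7) + (0) = -7
X + Y =
[       -2       -12         3 ]
[        6        -9       -17 ]
[       12       -11        -7 ]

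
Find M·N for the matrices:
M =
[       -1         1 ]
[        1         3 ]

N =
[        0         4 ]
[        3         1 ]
MN =
[        3        -3 ]
[        9         7 ]

Matrix multiplication: (MN)[i][j] = sum over k of M[i][k] * N[k][j].
  (MN)[0][0] = (-1)*(0) + (1)*(3) = 3
  (MN)[0][1] = (-1)*(4) + (1)*(1) = -3
  (MN)[1][0] = (1)*(0) + (3)*(3) = 9
  (MN)[1][1] = (1)*(4) + (3)*(1) = 7
MN =
[        3        -3 ]
[        9         7 ]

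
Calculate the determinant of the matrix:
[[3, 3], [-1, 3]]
12

For a 2×2 matrix [[a, b], [c, d]], det = ad - bc
det = (3)(3) - (3)(-1) = 9 - -3 = 12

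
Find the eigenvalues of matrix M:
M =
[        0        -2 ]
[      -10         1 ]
λ = -4, 5

Solve det(M - λI) = 0. For a 2×2 matrix the characteristic equation is λ² - (trace)λ + det = 0.
trace(M) = a + d = 0 + 1 = 1.
det(M) = a*d - b*c = (0)*(1) - (-2)*(-10) = 0 - 20 = -20.
Characteristic equation: λ² - (1)λ + (-20) = 0.
Discriminant = (1)² - 4*(-20) = 1 + 80 = 81.
λ = (1 ± √81) / 2 = (1 ± 9) / 2 = -4, 5.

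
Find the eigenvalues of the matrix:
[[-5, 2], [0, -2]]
λ = -5 and λ = -2

Characteristic equation: det(A - λI) = 0
λ² - (trace)λ + (det) = 0
λ² - (-7)λ + (10) = 0
λ² + 7λ + 10 = 0
Solving: λ = -5, -2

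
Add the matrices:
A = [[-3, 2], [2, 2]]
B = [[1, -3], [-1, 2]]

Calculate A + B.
[[-2, -1], [1, 4]]

Add corresponding elements:
(-3)+(1)=-2
(2)+(-3)=-1
(2)+(-1)=1
(2)+(2)=4
A + B = [[-2, -1], [1, 4]]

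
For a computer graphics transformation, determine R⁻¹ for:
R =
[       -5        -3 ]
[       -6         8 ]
det(R) = -58
R⁻¹ =
[    -4/29     -3/58 ]
[    -3/29      5/58 ]

For a 2×2 matrix R = [[a, b], [c, d]] with det(R) ≠ 0, R⁻¹ = (1/det(R)) * [[d, -b], [-c, a]].
det(R) = (-5)*(8) - (-3)*(-6) = -40 - 18 = -58.
R⁻¹ = (1/-58) * [[8, 3], [6, -5]].
Dividing each entry by -58 and reducing:
R⁻¹ =
[    -4/29     -3/58 ]
[    -3/29      5/58 ]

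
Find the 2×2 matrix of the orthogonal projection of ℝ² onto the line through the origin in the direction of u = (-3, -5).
[[9/34, 15/34], [15/34, 25/34]]

The orthogonal projection onto the line spanned by a nonzero vector u = (a, b) has matrix P = (u uᵀ) / (uᵀ u) = (1/(a² + b²)) · [[a², ab], [ab, b²]].
Here u = (-3, -5), so a² + b² = 9 + 25 = 34.
P = (1/34) · [[9, 15], [15, 25]] = [[9/34, 15/34], [15/34, 25/34]].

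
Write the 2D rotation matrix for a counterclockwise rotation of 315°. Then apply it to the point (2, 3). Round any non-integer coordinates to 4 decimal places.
R = [[√2/2, √2/2], [-√2/2, √2/2]]; R·(2, 3) = (3.5355, 0.7071)

Rotation matrix formula: R(θ) = [[cos θ, -sin θ], [sin θ, cos θ]]
For θ = 315°:
cos(315°) = √2/2
sin(315°) = -√2/2
R = [[√2/2, √2/2], [-√2/2, √2/2]]
Apply to (2, 3): [√2/2·2 + (√2/2)·3, -√2/2·2 + √2/2·3] = (3.5355, 0.7071)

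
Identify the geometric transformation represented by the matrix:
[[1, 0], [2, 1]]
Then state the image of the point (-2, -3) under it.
vertical shear with factor 2; image of (-2, -3) is (-2, -7)

The matrix [[1, 0], [k, 1]] sends (x, y) to (x, 2x + y), leaving the x-coordinate fixed: a vertical shear.
The matrix [[1, 0], [2, 1]] represents: vertical shear with factor 2.
Applying it to (-2, -3): [1·-2 + 0·-3, 2·-2 + 1·-3] = (-2, -7).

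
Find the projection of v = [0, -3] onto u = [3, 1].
[-9/10, -3/10]

The projection of v onto u is proj_u(v) = ((v·u) / (u·u)) · u.
v·u = (0)*(3) + (-3)*(1) = -3.
u·u = (3)*(3) + (1)*(1) = 10.
coefficient = -3 / 10 = -3/10.
proj_u(v) = -3/10 · [3, 1] = [-9/10, -3/10].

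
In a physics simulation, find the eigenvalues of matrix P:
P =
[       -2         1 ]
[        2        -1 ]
λ = -3, 0

Solve det(P - λI) = 0. For a 2×2 matrix the characteristic equation is λ² - (trace)λ + det = 0.
trace(P) = a + d = -2 - 1 = -3.
det(P) = a*d - b*c = (-2)*(-1) - (1)*(2) = 2 - 2 = 0.
Characteristic equation: λ² - (-3)λ + (0) = 0.
Discriminant = (-3)² - 4*(0) = 9 - 0 = 9.
λ = (-3 ± √9) / 2 = (-3 ± 3) / 2 = -3, 0.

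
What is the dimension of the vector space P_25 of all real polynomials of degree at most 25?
Dimension = 26

A polynomial of degree at most 25 can be written as a₀ + a₁x + a₂x² + … + a_25x^25, with 26 free coefficients a₀, …, a_25.
The set {1, x, x², …, x^25} is a basis: it spans P_25 (every such polynomial is a linear combination of these) and is linearly independent (a polynomial is zero iff all its coefficients are zero).
Therefore dim(P_25) = 25 + 1 = 26.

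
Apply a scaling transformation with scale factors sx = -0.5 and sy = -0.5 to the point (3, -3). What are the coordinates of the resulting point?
(-1.5, 1.5)

Scaling matrix:
[[-0.50, 0], [0, -0.50]]
Result: (3 × -0.5, -3 × -0.5) = (-1.5, 1.5)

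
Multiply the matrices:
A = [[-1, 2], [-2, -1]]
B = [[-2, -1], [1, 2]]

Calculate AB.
[[4, 5], [3, 0]]

Each entry (i,j) of AB = sum over k of A[i][k]*B[k][j].
(AB)[0][0] = (-1)*(-2) + (2)*(1) = 4
(AB)[0][1] = (-1)*(-1) + (2)*(2) = 5
(AB)[1][0] = (-2)*(-2) + (-1)*(1) = 3
(AB)[1][1] = (-2)*(-1) + (-1)*(2) = 0
AB = [[4, 5], [3, 0]]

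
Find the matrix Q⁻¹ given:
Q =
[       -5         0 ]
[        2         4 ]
det(Q) = -20
Q⁻¹ =
[     -1/5         0 ]
[     1/10       1/4 ]

For a 2×2 matrix Q = [[a, b], [c, d]] with det(Q) ≠ 0, Q⁻¹ = (1/det(Q)) * [[d, -b], [-c, a]].
det(Q) = (-5)*(4) - (0)*(2) = -20 - 0 = -20.
Q⁻¹ = (1/-20) * [[4, 0], [-2, -5]].
Dividing each entry by -20 and reducing:
Q⁻¹ =
[     -1/5         0 ]
[     1/10       1/4 ]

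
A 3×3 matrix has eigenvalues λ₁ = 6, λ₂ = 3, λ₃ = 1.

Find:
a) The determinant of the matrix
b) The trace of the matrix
det = 18, trace = 10

Two standard eigenvalue identities:
- det(A) equals the product of the eigenvalues (counted with multiplicity).
- trace(A) equals the sum of the eigenvalues.
det(A) = (6)*(3)*(1) = 18.
trace(A) = 6 + 3 + 1 = 10.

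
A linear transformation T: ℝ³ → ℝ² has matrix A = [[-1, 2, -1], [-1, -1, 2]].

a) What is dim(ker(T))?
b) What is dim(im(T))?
dim(ker) = 1, dim(im) = 2

The two rows are not scalar multiples of one another (no single k satisfies row 2 = k × row 1), so they are linearly independent.
Thus rank(A) = 2.
dim(im(T)) = rank(A) = 2.
By the rank-nullity theorem applied to T: ℝ³ → ℝ², rank(A) + nullity(A) = 3 (the domain dimension), so dim(ker(T)) = 3 - 2 = 1.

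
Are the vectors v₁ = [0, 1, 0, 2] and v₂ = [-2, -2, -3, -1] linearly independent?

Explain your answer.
Yes, linearly independent

Two vectors are linearly dependent iff one is a scalar multiple of the other.
No single scalar k satisfies v₂ = k·v₁ (the ratios of corresponding entries disagree), so v₁ and v₂ are linearly independent.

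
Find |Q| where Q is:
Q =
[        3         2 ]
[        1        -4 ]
det(Q) = -14

For a 2×2 matrix [[a, b], [c, d]], det = a*d - b*c.
det(Q) = (3)*(-4) - (2)*(1) = -12 - 2 = -14.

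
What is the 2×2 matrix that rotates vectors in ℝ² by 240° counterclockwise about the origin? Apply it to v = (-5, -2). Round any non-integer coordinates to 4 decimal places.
R = [[-1/2, √3/2], [-√3/2, -1/2]]; R·v = (0.7679, 5.3301)

A counterclockwise rotation by angle θ in ℝ² has matrix R(θ) = [[cos θ, -sin θ], [sin θ, cos θ]].
For θ = 240°: cos θ = -1/2, sin θ = -√3/2.
R(240°) = [[-1/2, √3/2], [-√3/2, -1/2]].
R·v = [-1/2·-5 + (√3/2)·-2, -√3/2·-5 + -1/2·-2] = (0.7679, 5.3301).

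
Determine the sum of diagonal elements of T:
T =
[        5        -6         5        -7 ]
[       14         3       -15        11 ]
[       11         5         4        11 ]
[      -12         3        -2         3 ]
tr(T) = 5 + 3 + 4 + 3 = 15

The trace of a square matrix is the sum of its diagonal entries.
Diagonal entries of T: T[0][0] = 5, T[1][1] = 3, T[2][2] = 4, T[3][3] = 3.
tr(T) = 5 + 3 + 4 + 3 = 15.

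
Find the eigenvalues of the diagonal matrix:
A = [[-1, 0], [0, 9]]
λ₁ = -1, λ₂ = 9

The characteristic polynomial of A is det(A - λI) = (-1 - λ)(9 - λ) = 0.
The roots are λ = -1 and λ = 9, so the eigenvalues are the diagonal entries.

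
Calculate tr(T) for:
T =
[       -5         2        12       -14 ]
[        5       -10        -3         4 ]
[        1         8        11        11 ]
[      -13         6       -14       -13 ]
tr(T) = -5 - 10 + 11 - 13 = -17

The trace of a square matrix is the sum of its diagonal entries.
Diagonal entries of T: T[0][0] = -5, T[1][1] = -10, T[2][2] = 11, T[3][3] = -13.
tr(T) = -5 - 10 + 11 - 13 = -17.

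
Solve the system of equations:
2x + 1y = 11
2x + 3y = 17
x = 4, y = 3

Use elimination (row reduction):
Equation 1: 2x + 1y = 11.
Equation 2: 2x + 3y = 17.
Multiply Eq1 by 2 and Eq2 by 2: 4x + 2y = 22;  4x + 6y = 34.
Subtract: (4)y = 12, so y = 3.
Back-substitute into Eq1: 2x + 1*(3) = 11, so x = 4.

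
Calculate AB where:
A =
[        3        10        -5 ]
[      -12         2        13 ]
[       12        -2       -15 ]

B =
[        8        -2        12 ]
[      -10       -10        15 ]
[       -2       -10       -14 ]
AB =
[      -66       -56       256 ]
[     -142      -126      -296 ]
[      146       146       324 ]

Matrix multiplication: (AB)[i][j] = sum over k of A[i][k] * B[k][j].
  (AB)[0][0] = (3)*(8) + (10)*(-10) + (-5)*(-2) = -66
  (AB)[0][1] = (3)*(-2) + (10)*(-10) + (-5)*(-10) = -56
  (AB)[0][2] = (3)*(12) + (10)*(15) + (-5)*(-14) = 256
  (AB)[1][0] = (-12)*(8) + (2)*(-10) + (13)*(-2) = -142
  (AB)[1][1] = (-12)*(-2) + (2)*(-10) + (13)*(-10) = -126
  (AB)[1][2] = (-12)*(12) + (2)*(15) + (13)*(-14) = -296
  (AB)[2][0] = (12)*(8) + (-2)*(-10) + (-15)*(-2) = 146
  (AB)[2][1] = (12)*(-2) + (-2)*(-10) + (-15)*(-10) = 146
  (AB)[2][2] = (12)*(12) + (-2)*(15) + (-15)*(-14) = 324
AB =
[      -66       -56       256 ]
[     -142      -126      -296 ]
[      146       146       324 ]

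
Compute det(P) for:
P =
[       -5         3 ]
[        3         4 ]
det(P) = -29

For a 2×2 matrix [[a, b], [c, d]], det = a*d - b*c.
det(P) = (-5)*(4) - (3)*(3) = -20 - 9 = -29.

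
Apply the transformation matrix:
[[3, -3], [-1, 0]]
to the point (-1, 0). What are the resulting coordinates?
(-3, 1)

Matrix multiplication:
[[3, -3], [-1, 0]] × [-1, 0]ᵀ
= [3×-1 + -3×0, -1×-1 + 0×0]ᵀ
= [-3.0000, 1.0000]ᵀ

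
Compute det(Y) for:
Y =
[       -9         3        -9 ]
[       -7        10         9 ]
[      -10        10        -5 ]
det(Y) = 615

Expand along row 0 (cofactor expansion): det(Y) = a*(e*i - f*h) - b*(d*i - f*g) + c*(d*h - e*g), where the 3×3 is [[a, b, c], [d, e, f], [g, h, i]].
Minor M_00 = (10)*(-5) - (9)*(10) = -50 - 90 = -140.
Minor M_01 = (-7)*(-5) - (9)*(-10) = 35 + 90 = 125.
Minor M_02 = (-7)*(10) - (10)*(-10) = -70 + 100 = 30.
det(Y) = (-9)*(-140) - (3)*(125) + (-9)*(30) = 1260 - 375 - 270 = 615.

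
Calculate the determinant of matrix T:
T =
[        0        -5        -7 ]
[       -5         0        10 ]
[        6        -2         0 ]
det(T) = -370

Expand along row 0 (cofactor expansion): det(T) = a*(e*i - f*h) - b*(d*i - f*g) + c*(d*h - e*g), where the 3×3 is [[a, b, c], [d, e, f], [g, h, i]].
Minor M_00 = (0)*(0) - (10)*(-2) = 0 + 20 = 20.
Minor M_01 = (-5)*(0) - (10)*(6) = 0 - 60 = -60.
Minor M_02 = (-5)*(-2) - (0)*(6) = 10 - 0 = 10.
det(T) = (0)*(20) - (-5)*(-60) + (-7)*(10) = 0 - 300 - 70 = -370.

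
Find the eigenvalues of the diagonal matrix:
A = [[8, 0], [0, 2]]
λ₁ = 8, λ₂ = 2

The characteristic polynomial of A is det(A - λI) = (8 - λ)(2 - λ) = 0.
The roots are λ = 8 and λ = 2, so the eigenvalues are the diagonal entries.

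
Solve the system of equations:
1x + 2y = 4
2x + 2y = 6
x = 2, y = 1

Use elimination (row reduction):
Equation 1: 1x + 2y = 4.
Equation 2: 2x + 2y = 6.
Multiply Eq1 by 2 and Eq2 by 1: 2x + 4y = 8;  2x + 2y = 6.
Subtract: (-2)y = -2, so y = 1.
Back-substitute into Eq1: 1x + 2*(1) = 4, so x = 2.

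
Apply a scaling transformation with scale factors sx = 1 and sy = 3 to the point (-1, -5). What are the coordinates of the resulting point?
(-1, -15)

Scaling matrix:
[[1, 0], [0, 3]]
Result: (-1 × 1, -5 × 3) = (-1, -15)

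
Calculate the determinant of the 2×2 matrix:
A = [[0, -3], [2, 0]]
6

For A = [[a, b], [c, d]], det(A) = a*d - b*c.
det(A) = (0)*(0) - (-3)*(2) = 0 - -6 = 6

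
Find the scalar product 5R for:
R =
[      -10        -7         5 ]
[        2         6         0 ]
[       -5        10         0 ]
5R =
[      -50       -35        25 ]
[       10        30         0 ]
[      -25        50         0 ]

Scalar multiplication is elementwise: (5R)[i][j] = 5 * R[i][j].
  (5R)[0][0] = 5 * (-10) = -50
  (5R)[0][1] = 5 * (-7) = -35
  (5R)[0][2] = 5 * (5) = 25
  (5R)[1][0] = 5 * (2) = 10
  (5R)[1][1] = 5 * (6) = 30
  (5R)[1][2] = 5 * (0) = 0
  (5R)[2][0] = 5 * (-5) = -25
  (5R)[2][1] = 5 * (10) = 50
  (5R)[2][2] = 5 * (0) = 0
5R =
[      -50       -35        25 ]
[       10        30         0 ]
[      -25        50         0 ]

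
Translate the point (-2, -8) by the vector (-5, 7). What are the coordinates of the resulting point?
(-7, -1)

Translation by (-5, 7):
x' = -2 + -5 = -7
y' = -8 + 7 = -1
Homogeneous matrix: [[1, 0, -5], [0, 1, 7], [0, 0, 1]]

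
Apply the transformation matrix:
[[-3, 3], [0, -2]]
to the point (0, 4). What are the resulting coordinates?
(12, -8)

Matrix multiplication:
[[-3, 3], [0, -2]] × [0, 4]ᵀ
= [-3×0 + 3×4, 0×0 + -2×4]ᵀ
= [12.0000, -8.0000]ᵀ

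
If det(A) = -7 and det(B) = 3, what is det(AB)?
-21

Use the multiplicative property of determinants: det(AB) = det(A)*det(B).
det(AB) = (-7)*(3) = -21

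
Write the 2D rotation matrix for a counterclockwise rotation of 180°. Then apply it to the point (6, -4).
R = [[-1, 0], [0, -1]]; R·(6, -4) = (-6, 4)

Rotation matrix formula: R(θ) = [[cos θ, -sin θ], [sin θ, cos θ]]
For θ = 180°:
cos(180°) = -1
sin(180°) = 0
R = [[-1, 0], [0, -1]]
Apply to (6, -4): [-1·6 + (0)·-4, 0·6 + -1·-4] = (-6, 4)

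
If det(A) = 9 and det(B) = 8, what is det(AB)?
72

Use the multiplicative property of determinants: det(AB) = det(A)*det(B).
det(AB) = (9)*(8) = 72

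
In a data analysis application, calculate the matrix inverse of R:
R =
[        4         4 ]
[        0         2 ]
det(R) = 8
R⁻¹ =
[      1/4      -1/2 ]
[        0       1/2 ]

For a 2×2 matrix R = [[a, b], [c, d]] with det(R) ≠ 0, R⁻¹ = (1/det(R)) * [[d, -b], [-c, a]].
det(R) = (4)*(2) - (4)*(0) = 8 - 0 = 8.
R⁻¹ = (1/8) * [[2, -4], [0, 4]].
Dividing each entry by 8 and reducing:
R⁻¹ =
[      1/4      -1/2 ]
[        0       1/2 ]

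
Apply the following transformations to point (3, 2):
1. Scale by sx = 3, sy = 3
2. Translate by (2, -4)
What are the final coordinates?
(11, 2)

Step 1: Scale (3, 2) by (sx, sy) = (3, 3) → (9, 6)
Step 2: Translate by (2, -4) → (11, 2)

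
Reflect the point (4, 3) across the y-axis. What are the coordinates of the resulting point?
(-4, 3)

Reflection across y-axis: (4, 3) → (-4, 3)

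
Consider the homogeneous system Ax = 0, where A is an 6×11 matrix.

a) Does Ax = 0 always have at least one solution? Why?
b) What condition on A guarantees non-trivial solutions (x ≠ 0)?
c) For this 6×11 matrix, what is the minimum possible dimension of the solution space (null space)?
a) Yes, x = 0 is always a solution. b) When A has linearly dependent columns (rank < n). c) Minimum nullity = 5.

a) x = 0 satisfies A·0 = 0, so the zero vector is always a solution.
b) Non-trivial solutions exist iff the columns of A are linearly dependent, equivalently rank(A) < n (the number of columns).
c) By rank-nullity, rank(A) + nullity(A) = n = 11. Since A has only 6 rows, rank(A) ≤ 6, so nullity(A) ≥ 11 - 6 = 5.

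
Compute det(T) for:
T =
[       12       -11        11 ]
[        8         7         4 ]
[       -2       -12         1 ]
det(T) = -66

Expand along row 0 (cofactor expansion): det(T) = a*(e*i - f*h) - b*(d*i - f*g) + c*(d*h - e*g), where the 3×3 is [[a, b, c], [d, e, f], [g, h, i]].
Minor M_00 = (7)*(1) - (4)*(-12) = 7 + 48 = 55.
Minor M_01 = (8)*(1) - (4)*(-2) = 8 + 8 = 16.
Minor M_02 = (8)*(-12) - (7)*(-2) = -96 + 14 = -82.
det(T) = (12)*(55) - (-11)*(16) + (11)*(-82) = 660 + 176 - 902 = -66.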